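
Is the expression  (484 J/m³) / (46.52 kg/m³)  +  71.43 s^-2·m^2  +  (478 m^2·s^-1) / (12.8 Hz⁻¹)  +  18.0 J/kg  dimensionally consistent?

Yes

Reduce each to base SI dimensions:
  (484 J/m³) / (46.52 kg/m³):  [kg·m⁻¹·s⁻²] / [kg·m⁻³] = m²·s⁻²
  71.43 s^-2·m^2:  m²·s⁻²
  (478 m^2·s^-1) / (12.8 Hz⁻¹):  [m²·s⁻¹] / [s] = m²·s⁻²
  18.0 J/kg:  J·kg⁻¹ = N·m·kg⁻¹ = m²·s⁻²
Every term reduces to m²·s⁻².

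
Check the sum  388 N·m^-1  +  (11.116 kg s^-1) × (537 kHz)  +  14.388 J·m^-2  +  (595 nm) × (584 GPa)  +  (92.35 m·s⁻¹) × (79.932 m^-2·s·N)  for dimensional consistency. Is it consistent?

Dimensions:
  388 N·m^-1:  N·m⁻¹ = kg·m·s⁻²·m⁻¹ = kg·s⁻²
  (11.116 kg s^-1) × (537 kHz):  [kg·s⁻¹] · [s⁻¹] = kg·s⁻²
  14.388 J·m^-2:  J·m⁻² = N·m·m⁻² = kg·s⁻²
  (595 nm) × (584 GPa):  [m] · [kg·m⁻¹·s⁻²] = kg·s⁻²
  (92.35 m·s⁻¹) × (79.932 m^-2·s·N):  [m·s⁻¹] · [kg·m⁻¹·s⁻¹] = kg·s⁻²
Every term reduces to kg·s⁻².

Yes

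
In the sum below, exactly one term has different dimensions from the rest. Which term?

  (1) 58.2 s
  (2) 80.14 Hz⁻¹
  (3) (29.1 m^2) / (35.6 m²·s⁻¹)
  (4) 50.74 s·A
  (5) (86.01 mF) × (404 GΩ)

(4)

Expand each in SI base units:
  (1) s
  (2) Hz⁻¹ = (s⁻¹)⁻¹ = s
  (3) [m²] / [m²·s⁻¹] = s
  (4) A·s = s·A
  (5) [kg⁻¹·m⁻²·s⁴·A²] · [kg·m²·s⁻³·A⁻²] = s
All reduce to s except (4), which is s·A.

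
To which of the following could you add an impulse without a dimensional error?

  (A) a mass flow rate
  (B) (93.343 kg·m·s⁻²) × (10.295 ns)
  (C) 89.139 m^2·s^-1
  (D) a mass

(B)

Reference: [impulse] = kg·m·s⁻¹.
Each option:
  (A) [mass flow rate] = kg·s⁻¹
  (B) [kg·m·s⁻²] · [s] = kg·m·s⁻¹  ← same
  (C) m²·s⁻¹
  (D) [mass] = kg
Only (B) matches kg·m·s⁻¹.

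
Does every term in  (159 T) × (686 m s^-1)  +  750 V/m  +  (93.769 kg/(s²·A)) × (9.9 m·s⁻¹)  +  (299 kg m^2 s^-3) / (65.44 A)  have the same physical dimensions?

No

Work out the base dimensions of each:
  (159 T) × (686 m s^-1):  [kg·s⁻²·A⁻¹] · [m·s⁻¹] = kg·m·s⁻³·A⁻¹
  750 V/m:  V·m⁻¹ = J·C⁻¹·m⁻¹ = kg·m·s⁻³·A⁻¹
  (93.769 kg/(s²·A)) × (9.9 m·s⁻¹):  [kg·s⁻²·A⁻¹] · [m·s⁻¹] = kg·m·s⁻³·A⁻¹
  (299 kg m^2 s^-3) / (65.44 A):  [kg·m²·s⁻³] / [A] = kg·m²·s⁻³·A⁻¹
The terms do not share a single dimension (kg·m²·s⁻³·A⁻¹ vs kg·m·s⁻³·A⁻¹).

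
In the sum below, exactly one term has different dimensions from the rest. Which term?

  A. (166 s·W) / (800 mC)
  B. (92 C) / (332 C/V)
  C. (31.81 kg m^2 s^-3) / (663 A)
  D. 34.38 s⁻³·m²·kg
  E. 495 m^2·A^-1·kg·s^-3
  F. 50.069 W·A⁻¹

Expand each in SI base units:
  A. [kg·m²·s⁻²] / [s·A] = kg·m²·s⁻³·A⁻¹
  B. [s·A] / [kg⁻¹·m⁻²·s⁴·A²] = kg·m²·s⁻³·A⁻¹
  C. [kg·m²·s⁻³] / [A] = kg·m²·s⁻³·A⁻¹
  D. kg·m²·s⁻³
  E. kg·m²·s⁻³·A⁻¹
  F. W·A⁻¹ = J·s⁻¹·A⁻¹ = kg·m²·s⁻³·A⁻¹
All reduce to kg·m²·s⁻³·A⁻¹ except D., which is kg·m²·s⁻³.

D.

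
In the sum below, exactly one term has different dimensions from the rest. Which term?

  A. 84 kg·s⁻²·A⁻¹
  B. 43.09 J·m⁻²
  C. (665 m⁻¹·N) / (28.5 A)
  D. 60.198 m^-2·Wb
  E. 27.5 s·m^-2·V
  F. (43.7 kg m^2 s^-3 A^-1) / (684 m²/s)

B.

Expand each in SI base units:
  A. kg·s⁻²·A⁻¹
  B. J·m⁻² = N·m·m⁻² = kg·s⁻²
  C. [kg·s⁻²] / [A] = kg·s⁻²·A⁻¹
  D. Wb·m⁻² = V·s·m⁻² = kg·s⁻²·A⁻¹
  E. V·s·m⁻² = J·C⁻¹·s·m⁻² = kg·s⁻²·A⁻¹
  F. [kg·m²·s⁻³·A⁻¹] / [m²·s⁻¹] = kg·s⁻²·A⁻¹
All reduce to kg·s⁻²·A⁻¹ except B., which is kg·s⁻².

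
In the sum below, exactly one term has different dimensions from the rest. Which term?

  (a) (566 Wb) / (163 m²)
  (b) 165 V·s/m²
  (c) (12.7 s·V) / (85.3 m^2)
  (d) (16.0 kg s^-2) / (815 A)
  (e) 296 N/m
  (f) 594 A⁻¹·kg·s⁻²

(e)

Expand each in SI base units:
  (a) [kg·m²·s⁻²·A⁻¹] / [m²] = kg·s⁻²·A⁻¹
  (b) V·s·m⁻² = J·C⁻¹·s·m⁻² = kg·s⁻²·A⁻¹
  (c) [kg·m²·s⁻²·A⁻¹] / [m²] = kg·s⁻²·A⁻¹
  (d) [kg·s⁻²] / [A] = kg·s⁻²·A⁻¹
  (e) N·m⁻¹ = kg·m·s⁻²·m⁻¹ = kg·s⁻²
  (f) kg·s⁻²·A⁻¹
All reduce to kg·s⁻²·A⁻¹ except (e), which is kg·s⁻².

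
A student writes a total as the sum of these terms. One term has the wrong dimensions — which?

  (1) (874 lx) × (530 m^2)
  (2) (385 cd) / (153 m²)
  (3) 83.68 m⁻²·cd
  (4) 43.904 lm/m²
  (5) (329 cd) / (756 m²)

Reduce each to base SI dimensions:
  (1) [m⁻²·cd] · [m²] = cd
  (2) [cd] / [m²] = m⁻²·cd
  (3) cd·m⁻² = m⁻²·cd
  (4) lm·m⁻² = cd·m⁻² = m⁻²·cd
  (5) [cd] / [m²] = m⁻²·cd
All reduce to m⁻²·cd except (1), which is cd.

(1)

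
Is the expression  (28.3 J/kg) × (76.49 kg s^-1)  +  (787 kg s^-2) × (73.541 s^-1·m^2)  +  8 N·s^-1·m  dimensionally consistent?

Dimensions:
  (28.3 J/kg) × (76.49 kg s^-1):  [m²·s⁻²] · [kg·s⁻¹] = kg·m²·s⁻³
  (787 kg s^-2) × (73.541 s^-1·m^2):  [kg·s⁻²] · [m²·s⁻¹] = kg·m²·s⁻³
  8 N·s^-1·m:  N·m·s⁻¹ = kg·m·s⁻²·m·s⁻¹ = kg·m²·s⁻³
Every term reduces to kg·m²·s⁻³.

Yes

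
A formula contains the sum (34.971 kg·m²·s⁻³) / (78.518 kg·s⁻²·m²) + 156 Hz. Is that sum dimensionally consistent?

In SI base units:
  (34.971 kg·m²·s⁻³) / (78.518 kg·s⁻²·m²):  [kg·m²·s⁻³] / [kg·m²·s⁻²] = s⁻¹
  156 Hz:  Hz = s⁻¹
Both are s⁻¹, so they have the same dimensions and can be added.

Yes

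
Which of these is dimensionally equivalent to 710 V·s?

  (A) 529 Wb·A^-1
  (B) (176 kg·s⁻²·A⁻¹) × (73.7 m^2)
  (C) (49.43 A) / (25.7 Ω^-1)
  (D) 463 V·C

(B)

Reference: V·s = J·C⁻¹·s = kg·m²·s⁻²·A⁻¹.
Each option:
  (A) Wb·A⁻¹ = V·s·A⁻¹ = kg·m²·s⁻²·A⁻²
  (B) [kg·s⁻²·A⁻¹] · [m²] = kg·m²·s⁻²·A⁻¹  ← same
  (C) [A] / [kg⁻¹·m⁻²·s³·A²] = kg·m²·s⁻³·A⁻¹
  (D) C·V = s·A·J·C⁻¹ = kg·m²·s⁻²
Only (B) matches kg·m²·s⁻²·A⁻¹.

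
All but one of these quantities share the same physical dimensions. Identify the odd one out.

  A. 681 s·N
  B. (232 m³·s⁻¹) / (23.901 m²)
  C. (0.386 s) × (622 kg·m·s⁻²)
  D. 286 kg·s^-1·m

B.

Expand each in SI base units:
  A. N·s = kg·m·s⁻²·s = kg·m·s⁻¹
  B. [m³·s⁻¹] / [m²] = m·s⁻¹
  C. [s] · [kg·m·s⁻²] = kg·m·s⁻¹
  D. kg·m·s⁻¹
All reduce to kg·m·s⁻¹ except B., which is m·s⁻¹.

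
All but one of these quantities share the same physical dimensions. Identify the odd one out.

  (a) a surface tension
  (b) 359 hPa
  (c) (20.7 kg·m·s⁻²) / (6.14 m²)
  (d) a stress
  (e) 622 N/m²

(a)

Dimensions:
  (a) [surface tension] = kg·s⁻²
  (b) Pa = N·m⁻² = kg·m⁻¹·s⁻²
  (c) [kg·m·s⁻²] / [m²] = kg·m⁻¹·s⁻²
  (d) [stress] = kg·m⁻¹·s⁻²
  (e) N·m⁻² = kg·m·s⁻²·m⁻² = kg·m⁻¹·s⁻²
All reduce to kg·m⁻¹·s⁻² except (a), which is kg·s⁻².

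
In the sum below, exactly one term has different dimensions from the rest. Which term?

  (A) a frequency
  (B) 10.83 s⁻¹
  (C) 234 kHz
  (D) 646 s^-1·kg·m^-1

(D)

Work out the base dimensions of each:
  (A) [frequency] = s⁻¹
  (B) s⁻¹
  (C) Hz = s⁻¹
  (D) kg·m⁻¹·s⁻¹
All reduce to s⁻¹ except (D), which is kg·m⁻¹·s⁻¹.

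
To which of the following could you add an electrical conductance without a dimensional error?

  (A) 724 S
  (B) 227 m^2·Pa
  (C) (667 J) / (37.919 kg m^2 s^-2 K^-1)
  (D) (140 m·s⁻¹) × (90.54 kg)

(A)

Reference: [electrical conductance] = kg⁻¹·m⁻²·s³·A².
Each option:
  (A) S = Ω⁻¹ = kg⁻¹·m⁻²·s³·A²  ← same
  (B) Pa·m² = N·m⁻²·m² = kg·m·s⁻²
  (C) [kg·m²·s⁻²] / [kg·m²·s⁻²·K⁻¹] = K
  (D) [m·s⁻¹] · [kg] = kg·m·s⁻¹
Only (A) matches kg⁻¹·m⁻²·s³·A².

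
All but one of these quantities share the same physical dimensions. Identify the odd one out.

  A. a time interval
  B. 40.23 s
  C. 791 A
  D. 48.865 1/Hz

Work out the base dimensions of each:
  A. [time interval] = s
  B. s
  C. A
  D. Hz⁻¹ = (s⁻¹)⁻¹ = s
All reduce to s except C., which is A.

C.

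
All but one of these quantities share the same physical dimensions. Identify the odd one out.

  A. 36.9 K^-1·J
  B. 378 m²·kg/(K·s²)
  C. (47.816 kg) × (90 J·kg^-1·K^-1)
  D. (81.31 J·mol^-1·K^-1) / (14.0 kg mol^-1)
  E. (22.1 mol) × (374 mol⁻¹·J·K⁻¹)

D.

Dimensions:
  A. J·K⁻¹ = N·m·K⁻¹ = kg·m²·s⁻²·K⁻¹
  B. kg·m²·s⁻²·K⁻¹
  C. [kg] · [m²·s⁻²·K⁻¹] = kg·m²·s⁻²·K⁻¹
  D. [kg·m²·s⁻²·K⁻¹·mol⁻¹] / [kg·mol⁻¹] = m²·s⁻²·K⁻¹
  E. [mol] · [kg·m²·s⁻²·K⁻¹·mol⁻¹] = kg·m²·s⁻²·K⁻¹
All reduce to kg·m²·s⁻²·K⁻¹ except D., which is m²·s⁻²·K⁻¹.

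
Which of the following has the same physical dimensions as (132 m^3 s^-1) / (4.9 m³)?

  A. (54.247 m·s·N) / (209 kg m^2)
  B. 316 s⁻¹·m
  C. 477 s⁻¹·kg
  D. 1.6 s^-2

A.

Reference: [m³·s⁻¹] / [m³] = s⁻¹.
Each option:
  A. [kg·m²·s⁻¹] / [kg·m²] = s⁻¹  ← same
  B. m·s⁻¹
  C. kg·s⁻¹
  D. s⁻²
Only A. matches s⁻¹.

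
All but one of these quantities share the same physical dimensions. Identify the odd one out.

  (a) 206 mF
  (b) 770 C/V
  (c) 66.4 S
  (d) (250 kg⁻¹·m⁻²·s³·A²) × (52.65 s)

In SI base units:
  (a) F = C·V⁻¹ = kg⁻¹·m⁻²·s⁴·A²
  (b) C·V⁻¹ = s·A·(J·C⁻¹)⁻¹ = kg⁻¹·m⁻²·s⁴·A²
  (c) S = Ω⁻¹ = kg⁻¹·m⁻²·s³·A²
  (d) [kg⁻¹·m⁻²·s³·A²] · [s] = kg⁻¹·m⁻²·s⁴·A²
All reduce to kg⁻¹·m⁻²·s⁴·A² except (c), which is kg⁻¹·m⁻²·s³·A².

(c)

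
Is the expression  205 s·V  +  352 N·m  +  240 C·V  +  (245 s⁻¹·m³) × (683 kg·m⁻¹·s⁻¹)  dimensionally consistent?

Reduce each to base SI dimensions:
  205 s·V:  V·s = J·C⁻¹·s = kg·m²·s⁻²·A⁻¹
  352 N·m:  N·m = kg·m·s⁻²·m = kg·m²·s⁻²
  240 C·V:  C·V = s·A·J·C⁻¹ = kg·m²·s⁻²
  (245 s⁻¹·m³) × (683 kg·m⁻¹·s⁻¹):  [m³·s⁻¹] · [kg·m⁻¹·s⁻¹] = kg·m²·s⁻²
The terms do not share a single dimension (kg·m²·s⁻² vs kg·m²·s⁻²·A⁻¹).

No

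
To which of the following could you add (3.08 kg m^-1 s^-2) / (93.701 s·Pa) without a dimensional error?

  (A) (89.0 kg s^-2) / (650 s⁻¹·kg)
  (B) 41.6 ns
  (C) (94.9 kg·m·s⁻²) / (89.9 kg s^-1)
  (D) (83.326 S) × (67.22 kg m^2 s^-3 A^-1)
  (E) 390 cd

Reference: [kg·m⁻¹·s⁻²] / [kg·m⁻¹·s⁻¹] = s⁻¹.
Each option:
  (A) [kg·s⁻²] / [kg·s⁻¹] = s⁻¹  ← same
  (B) s
  (C) [kg·m·s⁻²] / [kg·s⁻¹] = m·s⁻¹
  (D) [kg⁻¹·m⁻²·s³·A²] · [kg·m²·s⁻³·A⁻¹] = A
  (E) cd
Only (A) matches s⁻¹.

(A)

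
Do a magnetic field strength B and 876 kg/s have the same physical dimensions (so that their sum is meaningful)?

Expand each in SI base units:
  a magnetic field strength B:  [magnetic field strength B] = kg·s⁻²·A⁻¹
  876 kg/s:  kg·s⁻¹
kg·s⁻²·A⁻¹ ≠ kg·s⁻¹, so they cannot be added.

No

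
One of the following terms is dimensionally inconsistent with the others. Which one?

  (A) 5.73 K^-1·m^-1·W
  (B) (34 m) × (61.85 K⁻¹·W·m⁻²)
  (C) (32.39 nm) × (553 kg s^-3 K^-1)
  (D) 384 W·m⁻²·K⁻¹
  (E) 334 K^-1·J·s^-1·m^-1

(D)

Reduce each to base SI dimensions:
  (A) W·m⁻¹·K⁻¹ = J·s⁻¹·m⁻¹·K⁻¹ = kg·m·s⁻³·K⁻¹
  (B) [m] · [kg·s⁻³·K⁻¹] = kg·m·s⁻³·K⁻¹
  (C) [m] · [kg·s⁻³·K⁻¹] = kg·m·s⁻³·K⁻¹
  (D) W·m⁻²·K⁻¹ = J·s⁻¹·m⁻²·K⁻¹ = kg·s⁻³·K⁻¹
  (E) J·s⁻¹·m⁻¹·K⁻¹ = N·m·s⁻¹·m⁻¹·K⁻¹ = kg·m·s⁻³·K⁻¹
All reduce to kg·m·s⁻³·K⁻¹ except (D), which is kg·s⁻³·K⁻¹.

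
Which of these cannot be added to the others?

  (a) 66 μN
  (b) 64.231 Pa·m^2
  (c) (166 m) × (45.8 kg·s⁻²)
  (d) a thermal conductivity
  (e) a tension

In SI base units:
  (a) N = kg·m·s⁻²
  (b) Pa·m² = N·m⁻²·m² = kg·m·s⁻²
  (c) [m] · [kg·s⁻²] = kg·m·s⁻²
  (d) [thermal conductivity] = kg·m·s⁻³·K⁻¹
  (e) [tension] = kg·m·s⁻²
All reduce to kg·m·s⁻² except (d), which is kg·m·s⁻³·K⁻¹.

(d)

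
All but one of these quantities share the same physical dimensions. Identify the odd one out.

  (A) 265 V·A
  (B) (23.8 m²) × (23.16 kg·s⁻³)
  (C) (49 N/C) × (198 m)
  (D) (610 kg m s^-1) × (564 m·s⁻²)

In SI base units:
  (A) V·A = J·C⁻¹·A = kg·m²·s⁻³
  (B) [m²] · [kg·s⁻³] = kg·m²·s⁻³
  (C) [kg·m·s⁻³·A⁻¹] · [m] = kg·m²·s⁻³·A⁻¹
  (D) [kg·m·s⁻¹] · [m·s⁻²] = kg·m²·s⁻³
All reduce to kg·m²·s⁻³ except (C), which is kg·m²·s⁻³·A⁻¹.

(C)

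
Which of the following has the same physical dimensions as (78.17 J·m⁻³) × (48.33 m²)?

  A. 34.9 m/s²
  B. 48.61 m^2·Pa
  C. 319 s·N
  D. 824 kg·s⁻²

B.

Reference: [kg·m⁻¹·s⁻²] · [m²] = kg·m·s⁻².
Each option:
  A. m·s⁻²
  B. Pa·m² = N·m⁻²·m² = kg·m·s⁻²  ← same
  C. N·s = kg·m·s⁻²·s = kg·m·s⁻¹
  D. kg·s⁻²
Only B. matches kg·m·s⁻².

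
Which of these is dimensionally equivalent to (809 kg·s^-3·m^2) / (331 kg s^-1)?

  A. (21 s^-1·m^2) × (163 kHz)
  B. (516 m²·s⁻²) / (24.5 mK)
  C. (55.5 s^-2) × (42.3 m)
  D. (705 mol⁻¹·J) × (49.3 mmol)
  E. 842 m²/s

Reference: [kg·m²·s⁻³] / [kg·s⁻¹] = m²·s⁻².
Each option:
  A. [m²·s⁻¹] · [s⁻¹] = m²·s⁻²  ← same
  B. [m²·s⁻²] / [K] = m²·s⁻²·K⁻¹
  C. [s⁻²] · [m] = m·s⁻²
  D. [kg·m²·s⁻²·mol⁻¹] · [mol] = kg·m²·s⁻²
  E. m²·s⁻¹
Only A. matches m²·s⁻².

A.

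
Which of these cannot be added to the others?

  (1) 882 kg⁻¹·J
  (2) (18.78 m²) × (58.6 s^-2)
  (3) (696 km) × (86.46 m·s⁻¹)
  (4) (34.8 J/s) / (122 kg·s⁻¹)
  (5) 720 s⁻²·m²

(3)

Work out the base dimensions of each:
  (1) J·kg⁻¹ = N·m·kg⁻¹ = m²·s⁻²
  (2) [m²] · [s⁻²] = m²·s⁻²
  (3) [m] · [m·s⁻¹] = m²·s⁻¹
  (4) [kg·m²·s⁻³] / [kg·s⁻¹] = m²·s⁻²
  (5) m²·s⁻²
All reduce to m²·s⁻² except (3), which is m²·s⁻¹.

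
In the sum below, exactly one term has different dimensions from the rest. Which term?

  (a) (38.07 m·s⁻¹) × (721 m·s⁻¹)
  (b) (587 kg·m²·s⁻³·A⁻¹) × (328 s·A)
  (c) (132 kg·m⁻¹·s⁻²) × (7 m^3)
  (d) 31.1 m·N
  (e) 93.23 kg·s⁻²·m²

(a)

Work out the base dimensions of each:
  (a) [m·s⁻¹] · [m·s⁻¹] = m²·s⁻²
  (b) [kg·m²·s⁻³·A⁻¹] · [s·A] = kg·m²·s⁻²
  (c) [kg·m⁻¹·s⁻²] · [m³] = kg·m²·s⁻²
  (d) N·m = kg·m·s⁻²·m = kg·m²·s⁻²
  (e) kg·m²·s⁻²
All reduce to kg·m²·s⁻² except (a), which is m²·s⁻².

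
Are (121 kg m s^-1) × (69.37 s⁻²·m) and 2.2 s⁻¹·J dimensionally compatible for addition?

Yes

Dimensions:
  (121 kg m s^-1) × (69.37 s⁻²·m):  [kg·m·s⁻¹] · [m·s⁻²] = kg·m²·s⁻³
  2.2 s⁻¹·J:  J·s⁻¹ = N·m·s⁻¹ = kg·m²·s⁻³
Both are kg·m²·s⁻³, so they have the same dimensions and can be added.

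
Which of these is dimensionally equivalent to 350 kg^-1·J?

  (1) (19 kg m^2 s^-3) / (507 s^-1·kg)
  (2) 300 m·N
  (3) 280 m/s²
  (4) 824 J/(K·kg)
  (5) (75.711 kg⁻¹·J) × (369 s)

(1)

Reference: J·kg⁻¹ = N·m·kg⁻¹ = m²·s⁻².
Each option:
  (1) [kg·m²·s⁻³] / [kg·s⁻¹] = m²·s⁻²  ← same
  (2) N·m = kg·m·s⁻²·m = kg·m²·s⁻²
  (3) m·s⁻²
  (4) J·kg⁻¹·K⁻¹ = N·m·kg⁻¹·K⁻¹ = m²·s⁻²·K⁻¹
  (5) [m²·s⁻²] · [s] = m²·s⁻¹
Only (1) matches m²·s⁻².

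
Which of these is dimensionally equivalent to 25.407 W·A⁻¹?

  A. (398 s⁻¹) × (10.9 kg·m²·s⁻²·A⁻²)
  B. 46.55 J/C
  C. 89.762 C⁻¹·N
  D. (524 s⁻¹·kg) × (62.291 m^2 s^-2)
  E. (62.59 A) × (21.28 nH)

B.

Reference: W·A⁻¹ = J·s⁻¹·A⁻¹ = kg·m²·s⁻³·A⁻¹.
Each option:
  A. [s⁻¹] · [kg·m²·s⁻²·A⁻²] = kg·m²·s⁻³·A⁻²
  B. J·C⁻¹ = N·m·(s·A)⁻¹ = kg·m²·s⁻³·A⁻¹  ← same
  C. N·C⁻¹ = kg·m·s⁻²·(s·A)⁻¹ = kg·m·s⁻³·A⁻¹
  D. [kg·s⁻¹] · [m²·s⁻²] = kg·m²·s⁻³
  E. [A] · [kg·m²·s⁻²·A⁻²] = kg·m²·s⁻²·A⁻¹
Only B. matches kg·m²·s⁻³·A⁻¹.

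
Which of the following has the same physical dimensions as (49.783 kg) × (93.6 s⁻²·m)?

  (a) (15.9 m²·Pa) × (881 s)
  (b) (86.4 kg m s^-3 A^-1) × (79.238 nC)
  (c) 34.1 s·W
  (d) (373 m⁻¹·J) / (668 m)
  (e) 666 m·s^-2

Reference: [kg] · [m·s⁻²] = kg·m·s⁻².
Each option:
  (a) [kg·m·s⁻²] · [s] = kg·m·s⁻¹
  (b) [kg·m·s⁻³·A⁻¹] · [s·A] = kg·m·s⁻²  ← same
  (c) W·s = J·s⁻¹·s = kg·m²·s⁻²
  (d) [kg·m·s⁻²] / [m] = kg·s⁻²
  (e) m·s⁻²
Only (b) matches kg·m·s⁻².

(b)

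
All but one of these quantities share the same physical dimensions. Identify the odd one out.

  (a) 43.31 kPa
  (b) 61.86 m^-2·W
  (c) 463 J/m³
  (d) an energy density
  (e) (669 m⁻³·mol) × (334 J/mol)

(b)

Expand each in SI base units:
  (a) Pa = N·m⁻² = kg·m⁻¹·s⁻²
  (b) W·m⁻² = J·s⁻¹·m⁻² = kg·s⁻³
  (c) J·m⁻³ = N·m·m⁻³ = kg·m⁻¹·s⁻²
  (d) [energy density] = kg·m⁻¹·s⁻²
  (e) [m⁻³·mol] · [kg·m²·s⁻²·mol⁻¹] = kg·m⁻¹·s⁻²
All reduce to kg·m⁻¹·s⁻² except (b), which is kg·s⁻³.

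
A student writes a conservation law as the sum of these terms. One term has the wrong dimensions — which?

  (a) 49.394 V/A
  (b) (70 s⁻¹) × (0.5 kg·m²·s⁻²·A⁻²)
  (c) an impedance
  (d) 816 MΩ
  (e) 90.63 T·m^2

Work out the base dimensions of each:
  (a) V·A⁻¹ = J·C⁻¹·A⁻¹ = kg·m²·s⁻³·A⁻²
  (b) [s⁻¹] · [kg·m²·s⁻²·A⁻²] = kg·m²·s⁻³·A⁻²
  (c) [impedance] = kg·m²·s⁻³·A⁻²
  (d) Ω = V·A⁻¹ = kg·m²·s⁻³·A⁻²
  (e) T·m² = Wb·m⁻²·m² = kg·m²·s⁻²·A⁻¹
All reduce to kg·m²·s⁻³·A⁻² except (e), which is kg·m²·s⁻²·A⁻¹.

(e)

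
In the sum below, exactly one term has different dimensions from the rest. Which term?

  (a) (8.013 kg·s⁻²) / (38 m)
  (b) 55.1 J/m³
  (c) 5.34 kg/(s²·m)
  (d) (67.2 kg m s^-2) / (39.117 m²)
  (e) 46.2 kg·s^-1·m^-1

Expand each in SI base units:
  (a) [kg·s⁻²] / [m] = kg·m⁻¹·s⁻²
  (b) J·m⁻³ = N·m·m⁻³ = kg·m⁻¹·s⁻²
  (c) kg·m⁻¹·s⁻²
  (d) [kg·m·s⁻²] / [m²] = kg·m⁻¹·s⁻²
  (e) kg·m⁻¹·s⁻¹
All reduce to kg·m⁻¹·s⁻² except (e), which is kg·m⁻¹·s⁻¹.

(e)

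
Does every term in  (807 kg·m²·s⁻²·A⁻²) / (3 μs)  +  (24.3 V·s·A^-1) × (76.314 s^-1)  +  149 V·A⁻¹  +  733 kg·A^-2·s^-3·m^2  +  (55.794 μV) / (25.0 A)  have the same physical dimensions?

Yes

In SI base units:
  (807 kg·m²·s⁻²·A⁻²) / (3 μs):  [kg·m²·s⁻²·A⁻²] / [s] = kg·m²·s⁻³·A⁻²
  (24.3 V·s·A^-1) × (76.314 s^-1):  [kg·m²·s⁻²·A⁻²] · [s⁻¹] = kg·m²·s⁻³·A⁻²
  149 V·A⁻¹:  V·A⁻¹ = J·C⁻¹·A⁻¹ = kg·m²·s⁻³·A⁻²
  733 kg·A^-2·s^-3·m^2:  kg·m²·s⁻³·A⁻²
  (55.794 μV) / (25.0 A):  [kg·m²·s⁻³·A⁻¹] / [A] = kg·m²·s⁻³·A⁻²
Every term reduces to kg·m²·s⁻³·A⁻².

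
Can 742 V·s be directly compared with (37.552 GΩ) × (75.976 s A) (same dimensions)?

Yes

Expand each in SI base units:
  742 V·s:  V·s = J·C⁻¹·s = kg·m²·s⁻²·A⁻¹
  (37.552 GΩ) × (75.976 s A):  [kg·m²·s⁻³·A⁻²] · [s·A] = kg·m²·s⁻²·A⁻¹
Both are kg·m²·s⁻²·A⁻¹, so they have the same dimensions and can be added.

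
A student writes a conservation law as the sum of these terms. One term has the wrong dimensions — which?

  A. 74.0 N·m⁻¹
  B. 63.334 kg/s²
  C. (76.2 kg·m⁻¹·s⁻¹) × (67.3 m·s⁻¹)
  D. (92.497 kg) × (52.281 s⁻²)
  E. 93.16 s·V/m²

In SI base units:
  A. N·m⁻¹ = kg·m·s⁻²·m⁻¹ = kg·s⁻²
  B. kg·s⁻²
  C. [kg·m⁻¹·s⁻¹] · [m·s⁻¹] = kg·s⁻²
  D. [kg] · [s⁻²] = kg·s⁻²
  E. V·s·m⁻² = J·C⁻¹·s·m⁻² = kg·s⁻²·A⁻¹
All reduce to kg·s⁻² except E., which is kg·s⁻²·A⁻¹.

E.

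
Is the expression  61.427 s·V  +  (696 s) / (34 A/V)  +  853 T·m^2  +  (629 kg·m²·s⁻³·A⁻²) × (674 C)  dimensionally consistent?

No

Work out the base dimensions of each:
  61.427 s·V:  V·s = J·C⁻¹·s = kg·m²·s⁻²·A⁻¹
  (696 s) / (34 A/V):  [s] / [kg⁻¹·m⁻²·s³·A²] = kg·m²·s⁻²·A⁻²
  853 T·m^2:  T·m² = Wb·m⁻²·m² = kg·m²·s⁻²·A⁻¹
  (629 kg·m²·s⁻³·A⁻²) × (674 C):  [kg·m²·s⁻³·A⁻²] · [s·A] = kg·m²·s⁻²·A⁻¹
The terms do not share a single dimension (kg·m²·s⁻²·A⁻² vs kg·m²·s⁻²·A⁻¹).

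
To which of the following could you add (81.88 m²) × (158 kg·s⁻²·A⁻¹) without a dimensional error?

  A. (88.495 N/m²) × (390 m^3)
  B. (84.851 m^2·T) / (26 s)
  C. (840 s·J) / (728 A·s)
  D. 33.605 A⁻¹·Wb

C.

Reference: [m²] · [kg·s⁻²·A⁻¹] = kg·m²·s⁻²·A⁻¹.
Each option:
  A. [kg·m⁻¹·s⁻²] · [m³] = kg·m²·s⁻²
  B. [kg·m²·s⁻²·A⁻¹] / [s] = kg·m²·s⁻³·A⁻¹
  C. [kg·m²·s⁻¹] / [s·A] = kg·m²·s⁻²·A⁻¹  ← same
  D. Wb·A⁻¹ = V·s·A⁻¹ = kg·m²·s⁻²·A⁻²
Only C. matches kg·m²·s⁻²·A⁻¹.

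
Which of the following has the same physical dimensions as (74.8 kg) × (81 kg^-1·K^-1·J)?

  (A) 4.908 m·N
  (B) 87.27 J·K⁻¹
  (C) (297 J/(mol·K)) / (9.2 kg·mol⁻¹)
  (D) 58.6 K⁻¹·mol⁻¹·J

Reference: [kg] · [m²·s⁻²·K⁻¹] = kg·m²·s⁻²·K⁻¹.
Each option:
  (A) N·m = kg·m·s⁻²·m = kg·m²·s⁻²
  (B) J·K⁻¹ = N·m·K⁻¹ = kg·m²·s⁻²·K⁻¹  ← same
  (C) [kg·m²·s⁻²·K⁻¹·mol⁻¹] / [kg·mol⁻¹] = m²·s⁻²·K⁻¹
  (D) J·mol⁻¹·K⁻¹ = N·m·mol⁻¹·K⁻¹ = kg·m²·s⁻²·K⁻¹·mol⁻¹
Only (B) matches kg·m²·s⁻²·K⁻¹.

(B)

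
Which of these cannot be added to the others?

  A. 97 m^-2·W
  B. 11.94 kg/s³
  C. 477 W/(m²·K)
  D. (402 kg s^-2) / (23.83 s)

Reduce each to base SI dimensions:
  A. W·m⁻² = J·s⁻¹·m⁻² = kg·s⁻³
  B. kg·s⁻³
  C. W·m⁻²·K⁻¹ = J·s⁻¹·m⁻²·K⁻¹ = kg·s⁻³·K⁻¹
  D. [kg·s⁻²] / [s] = kg·s⁻³
All reduce to kg·s⁻³ except C., which is kg·s⁻³·K⁻¹.

C.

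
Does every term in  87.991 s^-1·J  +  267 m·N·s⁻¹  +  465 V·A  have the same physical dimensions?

Dimensions:
  87.991 s^-1·J:  J·s⁻¹ = N·m·s⁻¹ = kg·m²·s⁻³
  267 m·N·s⁻¹:  N·m·s⁻¹ = kg·m·s⁻²·m·s⁻¹ = kg·m²·s⁻³
  465 V·A:  V·A = J·C⁻¹·A = kg·m²·s⁻³
Every term reduces to kg·m²·s⁻³.

Yes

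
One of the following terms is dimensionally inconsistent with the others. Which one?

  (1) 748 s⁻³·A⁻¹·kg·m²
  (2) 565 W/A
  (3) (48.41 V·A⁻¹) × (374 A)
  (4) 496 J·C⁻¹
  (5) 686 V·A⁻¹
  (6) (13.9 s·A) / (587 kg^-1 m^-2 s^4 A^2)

Dimensions:
  (1) kg·m²·s⁻³·A⁻¹
  (2) W·A⁻¹ = J·s⁻¹·A⁻¹ = kg·m²·s⁻³·A⁻¹
  (3) [kg·m²·s⁻³·A⁻²] · [A] = kg·m²·s⁻³·A⁻¹
  (4) J·C⁻¹ = N·m·(s·A)⁻¹ = kg·m²·s⁻³·A⁻¹
  (5) V·A⁻¹ = J·C⁻¹·A⁻¹ = kg·m²·s⁻³·A⁻²
  (6) [s·A] / [kg⁻¹·m⁻²·s⁴·A²] = kg·m²·s⁻³·A⁻¹
All reduce to kg·m²·s⁻³·A⁻¹ except (5), which is kg·m²·s⁻³·A⁻².

(5)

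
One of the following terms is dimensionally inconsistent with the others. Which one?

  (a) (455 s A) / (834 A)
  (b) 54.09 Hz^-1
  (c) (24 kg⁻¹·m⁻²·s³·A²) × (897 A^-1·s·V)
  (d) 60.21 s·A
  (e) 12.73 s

(d)

Work out the base dimensions of each:
  (a) [s·A] / [A] = s
  (b) Hz⁻¹ = (s⁻¹)⁻¹ = s
  (c) [kg⁻¹·m⁻²·s³·A²] · [kg·m²·s⁻²·A⁻²] = s
  (d) A·s = s·A
  (e) s
All reduce to s except (d), which is s·A.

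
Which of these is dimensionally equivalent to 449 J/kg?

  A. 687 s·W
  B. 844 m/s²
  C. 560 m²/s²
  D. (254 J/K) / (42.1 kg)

Reference: J·kg⁻¹ = N·m·kg⁻¹ = m²·s⁻².
Each option:
  A. W·s = J·s⁻¹·s = kg·m²·s⁻²
  B. m·s⁻²
  C. m²·s⁻²  ← same
  D. [kg·m²·s⁻²·K⁻¹] / [kg] = m²·s⁻²·K⁻¹
Only C. matches m²·s⁻².

C.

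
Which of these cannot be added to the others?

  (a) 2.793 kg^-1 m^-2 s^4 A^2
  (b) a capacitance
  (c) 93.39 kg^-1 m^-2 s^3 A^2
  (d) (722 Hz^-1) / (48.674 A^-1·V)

Expand each in SI base units:
  (a) kg⁻¹·m⁻²·s⁴·A²
  (b) [capacitance] = kg⁻¹·m⁻²·s⁴·A²
  (c) kg⁻¹·m⁻²·s³·A²
  (d) [s] / [kg·m²·s⁻³·A⁻²] = kg⁻¹·m⁻²·s⁴·A²
All reduce to kg⁻¹·m⁻²·s⁴·A² except (c), which is kg⁻¹·m⁻²·s³·A².

(c)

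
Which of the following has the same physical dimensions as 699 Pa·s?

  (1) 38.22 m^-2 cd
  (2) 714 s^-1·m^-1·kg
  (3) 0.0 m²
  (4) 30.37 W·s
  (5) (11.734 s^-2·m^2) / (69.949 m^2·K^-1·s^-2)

(2)

Reference: Pa·s = N·m⁻²·s = kg·m⁻¹·s⁻¹.
Each option:
  (1) m⁻²·cd
  (2) kg·m⁻¹·s⁻¹  ← same
  (3) m²
  (4) W·s = J·s⁻¹·s = kg·m²·s⁻²
  (5) [m²·s⁻²] / [m²·s⁻²·K⁻¹] = K
Only (2) matches kg·m⁻¹·s⁻¹.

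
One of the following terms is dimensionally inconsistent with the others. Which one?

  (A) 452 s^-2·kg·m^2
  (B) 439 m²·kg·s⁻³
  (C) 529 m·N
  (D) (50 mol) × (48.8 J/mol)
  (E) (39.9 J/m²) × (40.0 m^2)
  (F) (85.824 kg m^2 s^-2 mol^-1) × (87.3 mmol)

(B)

Dimensions:
  (A) kg·m²·s⁻²
  (B) kg·m²·s⁻³
  (C) N·m = kg·m·s⁻²·m = kg·m²·s⁻²
  (D) [mol] · [kg·m²·s⁻²·mol⁻¹] = kg·m²·s⁻²
  (E) [kg·s⁻²] · [m²] = kg·m²·s⁻²
  (F) [kg·m²·s⁻²·mol⁻¹] · [mol] = kg·m²·s⁻²
All reduce to kg·m²·s⁻² except (B), which is kg·m²·s⁻³.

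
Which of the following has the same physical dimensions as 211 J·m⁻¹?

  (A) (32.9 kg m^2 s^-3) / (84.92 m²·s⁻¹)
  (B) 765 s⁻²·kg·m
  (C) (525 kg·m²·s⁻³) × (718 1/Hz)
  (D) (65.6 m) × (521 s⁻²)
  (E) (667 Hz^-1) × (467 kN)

(B)

Reference: J·m⁻¹ = N·m·m⁻¹ = kg·m·s⁻².
Each option:
  (A) [kg·m²·s⁻³] / [m²·s⁻¹] = kg·s⁻²
  (B) kg·m·s⁻²  ← same
  (C) [kg·m²·s⁻³] · [s] = kg·m²·s⁻²
  (D) [m] · [s⁻²] = m·s⁻²
  (E) [s] · [kg·m·s⁻²] = kg·m·s⁻¹
Only (B) matches kg·m·s⁻².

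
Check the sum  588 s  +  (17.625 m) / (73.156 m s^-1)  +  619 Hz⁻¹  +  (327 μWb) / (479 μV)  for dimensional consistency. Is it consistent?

Work out the base dimensions of each:
  588 s:  s
  (17.625 m) / (73.156 m s^-1):  [m] / [m·s⁻¹] = s
  619 Hz⁻¹:  Hz⁻¹ = (s⁻¹)⁻¹ = s
  (327 μWb) / (479 μV):  [kg·m²·s⁻²·A⁻¹] / [kg·m²·s⁻³·A⁻¹] = s
Every term reduces to s.

Yes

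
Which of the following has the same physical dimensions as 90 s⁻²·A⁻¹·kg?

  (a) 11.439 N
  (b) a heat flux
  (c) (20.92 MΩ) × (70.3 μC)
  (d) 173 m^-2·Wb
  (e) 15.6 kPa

Reference: kg·s⁻²·A⁻¹.
Each option:
  (a) N = kg·m·s⁻²
  (b) [heat flux] = kg·s⁻³
  (c) [kg·m²·s⁻³·A⁻²] · [s·A] = kg·m²·s⁻²·A⁻¹
  (d) Wb·m⁻² = V·s·m⁻² = kg·s⁻²·A⁻¹  ← same
  (e) Pa = N·m⁻² = kg·m⁻¹·s⁻²
Only (d) matches kg·s⁻²·A⁻¹.

(d)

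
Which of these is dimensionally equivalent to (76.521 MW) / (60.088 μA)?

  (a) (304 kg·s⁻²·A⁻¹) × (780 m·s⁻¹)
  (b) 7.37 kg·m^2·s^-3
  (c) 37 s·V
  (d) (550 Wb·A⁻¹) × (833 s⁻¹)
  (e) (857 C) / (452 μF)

(e)

Reference: [kg·m²·s⁻³] / [A] = kg·m²·s⁻³·A⁻¹.
Each option:
  (a) [kg·s⁻²·A⁻¹] · [m·s⁻¹] = kg·m·s⁻³·A⁻¹
  (b) kg·m²·s⁻³
  (c) V·s = J·C⁻¹·s = kg·m²·s⁻²·A⁻¹
  (d) [kg·m²·s⁻²·A⁻²] · [s⁻¹] = kg·m²·s⁻³·A⁻²
  (e) [s·A] / [kg⁻¹·m⁻²·s⁴·A²] = kg·m²·s⁻³·A⁻¹  ← same
Only (e) matches kg·m²·s⁻³·A⁻¹.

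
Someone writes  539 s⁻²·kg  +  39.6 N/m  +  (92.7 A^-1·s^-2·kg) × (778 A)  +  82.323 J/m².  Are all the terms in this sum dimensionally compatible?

Yes

Expand each in SI base units:
  539 s⁻²·kg:  kg·s⁻²
  39.6 N/m:  N·m⁻¹ = kg·m·s⁻²·m⁻¹ = kg·s⁻²
  (92.7 A^-1·s^-2·kg) × (778 A):  [kg·s⁻²·A⁻¹] · [A] = kg·s⁻²
  82.323 J/m²:  J·m⁻² = N·m·m⁻² = kg·s⁻²
Every term reduces to kg·s⁻².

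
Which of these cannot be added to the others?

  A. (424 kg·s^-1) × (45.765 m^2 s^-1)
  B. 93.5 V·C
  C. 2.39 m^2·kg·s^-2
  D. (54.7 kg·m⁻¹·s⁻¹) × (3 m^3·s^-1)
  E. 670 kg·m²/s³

E.

Expand each in SI base units:
  A. [kg·s⁻¹] · [m²·s⁻¹] = kg·m²·s⁻²
  B. C·V = s·A·J·C⁻¹ = kg·m²·s⁻²
  C. kg·m²·s⁻²
  D. [kg·m⁻¹·s⁻¹] · [m³·s⁻¹] = kg·m²·s⁻²
  E. kg·m²·s⁻³
All reduce to kg·m²·s⁻² except E., which is kg·m²·s⁻³.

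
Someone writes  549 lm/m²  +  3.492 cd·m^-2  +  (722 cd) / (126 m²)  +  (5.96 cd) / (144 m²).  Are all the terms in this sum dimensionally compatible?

Yes

In SI base units:
  549 lm/m²:  lm·m⁻² = cd·m⁻² = m⁻²·cd
  3.492 cd·m^-2:  cd·m⁻² = m⁻²·cd
  (722 cd) / (126 m²):  [cd] / [m²] = m⁻²·cd
  (5.96 cd) / (144 m²):  [cd] / [m²] = m⁻²·cd
Every term reduces to m⁻²·cd.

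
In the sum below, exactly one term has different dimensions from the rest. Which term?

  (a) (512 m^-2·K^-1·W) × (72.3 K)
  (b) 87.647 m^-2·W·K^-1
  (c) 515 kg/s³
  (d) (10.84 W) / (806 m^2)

(b)

In SI base units:
  (a) [kg·s⁻³·K⁻¹] · [K] = kg·s⁻³
  (b) W·m⁻²·K⁻¹ = J·s⁻¹·m⁻²·K⁻¹ = kg·s⁻³·K⁻¹
  (c) kg·s⁻³
  (d) [kg·m²·s⁻³] / [m²] = kg·s⁻³
All reduce to kg·s⁻³ except (b), which is kg·s⁻³·K⁻¹.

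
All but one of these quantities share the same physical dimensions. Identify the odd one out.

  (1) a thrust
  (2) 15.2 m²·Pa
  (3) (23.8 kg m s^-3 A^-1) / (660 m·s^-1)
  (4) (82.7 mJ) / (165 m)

Reduce each to base SI dimensions:
  (1) [thrust] = kg·m·s⁻²
  (2) Pa·m² = N·m⁻²·m² = kg·m·s⁻²
  (3) [kg·m·s⁻³·A⁻¹] / [m·s⁻¹] = kg·s⁻²·A⁻¹
  (4) [kg·m²·s⁻²] / [m] = kg·m·s⁻²
All reduce to kg·m·s⁻² except (3), which is kg·s⁻²·A⁻¹.

(3)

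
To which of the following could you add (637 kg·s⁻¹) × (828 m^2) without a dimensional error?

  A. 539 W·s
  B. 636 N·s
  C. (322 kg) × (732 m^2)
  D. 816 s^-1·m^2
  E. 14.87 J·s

E.

Reference: [kg·s⁻¹] · [m²] = kg·m²·s⁻¹.
Each option:
  A. W·s = J·s⁻¹·s = kg·m²·s⁻²
  B. N·s = kg·m·s⁻²·s = kg·m·s⁻¹
  C. [kg] · [m²] = kg·m²
  D. m²·s⁻¹
  E. J·s = N·m·s = kg·m²·s⁻¹  ← same
Only E. matches kg·m²·s⁻¹.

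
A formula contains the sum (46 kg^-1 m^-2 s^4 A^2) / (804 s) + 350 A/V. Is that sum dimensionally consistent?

Work out the base dimensions of each:
  (46 kg^-1 m^-2 s^4 A^2) / (804 s):  [kg⁻¹·m⁻²·s⁴·A²] / [s] = kg⁻¹·m⁻²·s³·A²
  350 A/V:  A·V⁻¹ = A·(J·C⁻¹)⁻¹ = kg⁻¹·m⁻²·s³·A²
Both are kg⁻¹·m⁻²·s³·A², so they have the same dimensions and can be added.

Yes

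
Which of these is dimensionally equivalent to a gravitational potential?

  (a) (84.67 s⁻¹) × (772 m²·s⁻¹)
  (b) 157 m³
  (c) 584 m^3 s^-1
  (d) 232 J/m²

Reference: [gravitational potential] = m²·s⁻².
Each option:
  (a) [s⁻¹] · [m²·s⁻¹] = m²·s⁻²  ← same
  (b) m³
  (c) m³·s⁻¹
  (d) J·m⁻² = N·m·m⁻² = kg·s⁻²
Only (a) matches m²·s⁻².

(a)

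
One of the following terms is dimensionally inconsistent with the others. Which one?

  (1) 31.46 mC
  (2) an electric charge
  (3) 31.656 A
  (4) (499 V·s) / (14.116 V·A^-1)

Reduce each to base SI dimensions:
  (1) C = s·A
  (2) [electric charge] = s·A
  (3) A
  (4) [kg·m²·s⁻²·A⁻¹] / [kg·m²·s⁻³·A⁻²] = s·A
All reduce to s·A except (3), which is A.

(3)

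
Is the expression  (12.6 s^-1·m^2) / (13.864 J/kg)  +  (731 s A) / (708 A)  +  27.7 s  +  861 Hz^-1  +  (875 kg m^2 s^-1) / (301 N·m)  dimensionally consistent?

Yes

Work out the base dimensions of each:
  (12.6 s^-1·m^2) / (13.864 J/kg):  [m²·s⁻¹] / [m²·s⁻²] = s
  (731 s A) / (708 A):  [s·A] / [A] = s
  27.7 s:  s
  861 Hz^-1:  Hz⁻¹ = (s⁻¹)⁻¹ = s
  (875 kg m^2 s^-1) / (301 N·m):  [kg·m²·s⁻¹] / [kg·m²·s⁻²] = s
Every term reduces to s.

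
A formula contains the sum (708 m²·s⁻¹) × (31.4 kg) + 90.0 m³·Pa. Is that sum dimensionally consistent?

No

Reduce each to base SI dimensions:
  (708 m²·s⁻¹) × (31.4 kg):  [m²·s⁻¹] · [kg] = kg·m²·s⁻¹
  90.0 m³·Pa:  Pa·m³ = N·m⁻²·m³ = kg·m²·s⁻²
kg·m²·s⁻¹ ≠ kg·m²·s⁻², so they cannot be added.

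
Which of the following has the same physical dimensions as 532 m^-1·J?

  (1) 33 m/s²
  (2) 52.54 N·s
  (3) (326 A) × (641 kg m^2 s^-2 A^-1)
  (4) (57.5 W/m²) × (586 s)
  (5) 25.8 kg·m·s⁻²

Reference: J·m⁻¹ = N·m·m⁻¹ = kg·m·s⁻².
Each option:
  (1) m·s⁻²
  (2) N·s = kg·m·s⁻²·s = kg·m·s⁻¹
  (3) [A] · [kg·m²·s⁻²·A⁻¹] = kg·m²·s⁻²
  (4) [kg·s⁻³] · [s] = kg·s⁻²
  (5) kg·m·s⁻²  ← same
Only (5) matches kg·m·s⁻².

(5)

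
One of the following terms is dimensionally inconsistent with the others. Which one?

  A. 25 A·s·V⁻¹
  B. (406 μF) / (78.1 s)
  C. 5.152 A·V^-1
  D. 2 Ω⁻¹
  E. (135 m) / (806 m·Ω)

Work out the base dimensions of each:
  A. A·s·V⁻¹ = A·s·(J·C⁻¹)⁻¹ = kg⁻¹·m⁻²·s⁴·A²
  B. [kg⁻¹·m⁻²·s⁴·A²] / [s] = kg⁻¹·m⁻²·s³·A²
  C. A·V⁻¹ = A·(J·C⁻¹)⁻¹ = kg⁻¹·m⁻²·s³·A²
  D. Ω⁻¹ = (V·A⁻¹)⁻¹ = kg⁻¹·m⁻²·s³·A²
  E. [m] / [kg·m³·s⁻³·A⁻²] = kg⁻¹·m⁻²·s³·A²
All reduce to kg⁻¹·m⁻²·s³·A² except A., which is kg⁻¹·m⁻²·s⁴·A².

A.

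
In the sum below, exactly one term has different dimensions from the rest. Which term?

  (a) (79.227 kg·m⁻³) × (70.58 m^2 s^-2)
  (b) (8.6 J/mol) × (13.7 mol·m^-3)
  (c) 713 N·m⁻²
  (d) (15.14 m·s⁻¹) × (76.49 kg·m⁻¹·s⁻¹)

(d)

Expand each in SI base units:
  (a) [kg·m⁻³] · [m²·s⁻²] = kg·m⁻¹·s⁻²
  (b) [kg·m²·s⁻²·mol⁻¹] · [m⁻³·mol] = kg·m⁻¹·s⁻²
  (c) N·m⁻² = kg·m·s⁻²·m⁻² = kg·m⁻¹·s⁻²
  (d) [m·s⁻¹] · [kg·m⁻¹·s⁻¹] = kg·s⁻²
All reduce to kg·m⁻¹·s⁻² except (d), which is kg·s⁻².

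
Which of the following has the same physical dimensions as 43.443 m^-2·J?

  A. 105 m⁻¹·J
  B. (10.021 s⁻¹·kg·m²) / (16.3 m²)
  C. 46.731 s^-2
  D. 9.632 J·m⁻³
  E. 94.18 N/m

E.

Reference: J·m⁻² = N·m·m⁻² = kg·s⁻².
Each option:
  A. J·m⁻¹ = N·m·m⁻¹ = kg·m·s⁻²
  B. [kg·m²·s⁻¹] / [m²] = kg·s⁻¹
  C. s⁻²
  D. J·m⁻³ = N·m·m⁻³ = kg·m⁻¹·s⁻²
  E. N·m⁻¹ = kg·m·s⁻²·m⁻¹ = kg·s⁻²  ← same
Only E. matches kg·s⁻².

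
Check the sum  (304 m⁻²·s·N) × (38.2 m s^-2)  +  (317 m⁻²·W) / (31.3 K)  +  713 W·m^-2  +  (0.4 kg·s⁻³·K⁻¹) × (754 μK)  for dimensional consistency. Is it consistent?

No

In SI base units:
  (304 m⁻²·s·N) × (38.2 m s^-2):  [kg·m⁻¹·s⁻¹] · [m·s⁻²] = kg·s⁻³
  (317 m⁻²·W) / (31.3 K):  [kg·s⁻³] / [K] = kg·s⁻³·K⁻¹
  713 W·m^-2:  W·m⁻² = J·s⁻¹·m⁻² = kg·s⁻³
  (0.4 kg·s⁻³·K⁻¹) × (754 μK):  [kg·s⁻³·K⁻¹] · [K] = kg·s⁻³
The terms do not share a single dimension (kg·s⁻³ vs kg·s⁻³·K⁻¹).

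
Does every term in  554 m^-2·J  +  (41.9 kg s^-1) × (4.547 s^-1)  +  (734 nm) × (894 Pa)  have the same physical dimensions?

Expand each in SI base units:
  554 m^-2·J:  J·m⁻² = N·m·m⁻² = kg·s⁻²
  (41.9 kg s^-1) × (4.547 s^-1):  [kg·s⁻¹] · [s⁻¹] = kg·s⁻²
  (734 nm) × (894 Pa):  [m] · [kg·m⁻¹·s⁻²] = kg·s⁻²
Every term reduces to kg·s⁻².

Yes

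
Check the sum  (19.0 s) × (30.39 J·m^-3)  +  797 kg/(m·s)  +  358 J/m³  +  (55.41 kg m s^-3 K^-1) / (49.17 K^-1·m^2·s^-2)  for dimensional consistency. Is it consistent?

Reduce each to base SI dimensions:
  (19.0 s) × (30.39 J·m^-3):  [s] · [kg·m⁻¹·s⁻²] = kg·m⁻¹·s⁻¹
  797 kg/(m·s):  kg·m⁻¹·s⁻¹
  358 J/m³:  J·m⁻³ = N·m·m⁻³ = kg·m⁻¹·s⁻²
  (55.41 kg m s^-3 K^-1) / (49.17 K^-1·m^2·s^-2):  [kg·m·s⁻³·K⁻¹] / [m²·s⁻²·K⁻¹] = kg·m⁻¹·s⁻¹
The terms do not share a single dimension (kg·m⁻¹·s⁻² vs kg·m⁻¹·s⁻¹).

No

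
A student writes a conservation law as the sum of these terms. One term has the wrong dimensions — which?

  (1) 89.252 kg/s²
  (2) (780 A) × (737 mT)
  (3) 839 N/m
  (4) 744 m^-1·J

(4)

Expand each in SI base units:
  (1) kg·s⁻²
  (2) [A] · [kg·s⁻²·A⁻¹] = kg·s⁻²
  (3) N·m⁻¹ = kg·m·s⁻²·m⁻¹ = kg·s⁻²
  (4) J·m⁻¹ = N·m·m⁻¹ = kg·m·s⁻²
All reduce to kg·s⁻² except (4), which is kg·m·s⁻².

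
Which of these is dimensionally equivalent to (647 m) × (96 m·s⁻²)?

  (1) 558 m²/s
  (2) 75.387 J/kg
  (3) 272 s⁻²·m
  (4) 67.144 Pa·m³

Reference: [m] · [m·s⁻²] = m²·s⁻².
Each option:
  (1) m²·s⁻¹
  (2) J·kg⁻¹ = N·m·kg⁻¹ = m²·s⁻²  ← same
  (3) m·s⁻²
  (4) Pa·m³ = N·m⁻²·m³ = kg·m²·s⁻²
Only (2) matches m²·s⁻².

(2)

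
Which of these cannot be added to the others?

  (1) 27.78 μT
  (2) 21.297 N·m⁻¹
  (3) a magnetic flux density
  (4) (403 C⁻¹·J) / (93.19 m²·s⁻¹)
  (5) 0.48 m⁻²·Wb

Reduce each to base SI dimensions:
  (1) T = Wb·m⁻² = kg·s⁻²·A⁻¹
  (2) N·m⁻¹ = kg·m·s⁻²·m⁻¹ = kg·s⁻²
  (3) [magnetic flux density] = kg·s⁻²·A⁻¹
  (4) [kg·m²·s⁻³·A⁻¹] / [m²·s⁻¹] = kg·s⁻²·A⁻¹
  (5) Wb·m⁻² = V·s·m⁻² = kg·s⁻²·A⁻¹
All reduce to kg·s⁻²·A⁻¹ except (2), which is kg·s⁻².

(2)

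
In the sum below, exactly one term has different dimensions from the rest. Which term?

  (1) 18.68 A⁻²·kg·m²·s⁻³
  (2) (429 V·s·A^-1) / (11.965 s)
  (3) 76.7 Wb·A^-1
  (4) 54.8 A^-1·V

(3)

Dimensions:
  (1) kg·m²·s⁻³·A⁻²
  (2) [kg·m²·s⁻²·A⁻²] / [s] = kg·m²·s⁻³·A⁻²
  (3) Wb·A⁻¹ = V·s·A⁻¹ = kg·m²·s⁻²·A⁻²
  (4) V·A⁻¹ = J·C⁻¹·A⁻¹ = kg·m²·s⁻³·A⁻²
All reduce to kg·m²·s⁻³·A⁻² except (3), which is kg·m²·s⁻²·A⁻².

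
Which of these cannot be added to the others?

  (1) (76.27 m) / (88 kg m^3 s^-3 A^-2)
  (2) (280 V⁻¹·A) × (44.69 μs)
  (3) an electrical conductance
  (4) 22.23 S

(2)

Reduce each to base SI dimensions:
  (1) [m] / [kg·m³·s⁻³·A⁻²] = kg⁻¹·m⁻²·s³·A²
  (2) [kg⁻¹·m⁻²·s³·A²] · [s] = kg⁻¹·m⁻²·s⁴·A²
  (3) [electrical conductance] = kg⁻¹·m⁻²·s³·A²
  (4) S = Ω⁻¹ = kg⁻¹·m⁻²·s³·A²
All reduce to kg⁻¹·m⁻²·s³·A² except (2), which is kg⁻¹·m⁻²·s⁴·A².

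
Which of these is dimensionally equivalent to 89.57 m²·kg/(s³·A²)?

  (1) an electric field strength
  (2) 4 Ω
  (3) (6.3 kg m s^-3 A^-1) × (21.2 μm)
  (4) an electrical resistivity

(2)

Reference: kg·m²·s⁻³·A⁻².
Each option:
  (1) [electric field strength] = kg·m·s⁻³·A⁻¹
  (2) Ω = V·A⁻¹ = kg·m²·s⁻³·A⁻²  ← same
  (3) [kg·m·s⁻³·A⁻¹] · [m] = kg·m²·s⁻³·A⁻¹
  (4) [electrical resistivity] = kg·m³·s⁻³·A⁻²
Only (2) matches kg·m²·s⁻³·A⁻².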